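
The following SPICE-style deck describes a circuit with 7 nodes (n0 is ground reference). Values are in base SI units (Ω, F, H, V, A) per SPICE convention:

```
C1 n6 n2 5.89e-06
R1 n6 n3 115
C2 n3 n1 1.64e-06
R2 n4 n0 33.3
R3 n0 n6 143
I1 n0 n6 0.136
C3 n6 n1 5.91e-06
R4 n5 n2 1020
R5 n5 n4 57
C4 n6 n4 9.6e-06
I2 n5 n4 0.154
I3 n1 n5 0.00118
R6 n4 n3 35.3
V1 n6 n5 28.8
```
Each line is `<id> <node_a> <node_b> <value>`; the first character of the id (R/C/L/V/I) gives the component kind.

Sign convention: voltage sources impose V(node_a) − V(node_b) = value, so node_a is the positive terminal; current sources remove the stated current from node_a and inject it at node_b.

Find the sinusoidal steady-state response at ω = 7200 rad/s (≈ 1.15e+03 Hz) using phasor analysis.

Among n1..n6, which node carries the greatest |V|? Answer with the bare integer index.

5

MNA unknowns: 6 node voltages V₁..V_6 plus 1 source current (V1)
C1: Y=0.000+0.04241j on G[6,2]
R1: Y=0.008696+0.000j on G[6,3]
C2: Y=0.000+0.01181j on G[3,1]
R2: Y=0.03003+0.000j on G[4,0]
R3: Y=0.006993+0.000j on G[0,6]
I1: z[0]−=0.136, z[6]+=0.136
C3: Y=0.000+0.04255j on G[6,1]
R4: Y=0.0009804+0.000j on G[5,2]
R5: Y=0.01754+0.000j on G[5,4]
C4: Y=0.000+0.06912j on G[6,4]
I2: z[5]−=0.154, z[4]+=0.154
I3: z[1]−=0.00118, z[5]+=0.00118
R6: Y=0.02833+0.000j on G[4,3]
V1: row V6−V5=28.8, i_V1 at 6,5
solve → V1=5.332-3.355j, V2=5.458-3.626j, V3=4.820-0.08007j, V4=3.254+0.9993j, V5=-23.33-4.291j, V6=5.474-4.291j
aux → i_V1=-0.3417-0.09347j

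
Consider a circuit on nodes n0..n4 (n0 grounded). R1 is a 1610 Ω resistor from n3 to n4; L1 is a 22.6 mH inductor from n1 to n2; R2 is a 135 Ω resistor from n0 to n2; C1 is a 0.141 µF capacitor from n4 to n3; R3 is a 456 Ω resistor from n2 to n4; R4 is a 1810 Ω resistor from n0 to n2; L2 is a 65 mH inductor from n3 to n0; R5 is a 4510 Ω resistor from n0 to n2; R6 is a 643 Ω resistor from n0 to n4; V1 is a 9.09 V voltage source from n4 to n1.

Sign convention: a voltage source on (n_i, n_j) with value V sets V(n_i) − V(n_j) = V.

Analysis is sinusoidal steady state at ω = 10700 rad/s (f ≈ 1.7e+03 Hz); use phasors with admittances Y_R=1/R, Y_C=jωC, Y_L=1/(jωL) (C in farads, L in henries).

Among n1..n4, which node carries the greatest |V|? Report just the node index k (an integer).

3

Apply KCL at each of the 4 non-ground nodes and solve the resulting linear system.
Node n1: branches {L1, V1} → V_1 = -6.596-2.082j
Node n2: branches {L1, R2, R3, R4, R5} → V_2 = -1.014+1.785j
Node n3: branches {R1, C1, L2} → V_3 = 7.903+3.074j
Node n4: branches {R1, C1, R3, R6, V1} → V_4 = 2.494-2.082j
Source currents: i(V1)=-0.01599+0.02308j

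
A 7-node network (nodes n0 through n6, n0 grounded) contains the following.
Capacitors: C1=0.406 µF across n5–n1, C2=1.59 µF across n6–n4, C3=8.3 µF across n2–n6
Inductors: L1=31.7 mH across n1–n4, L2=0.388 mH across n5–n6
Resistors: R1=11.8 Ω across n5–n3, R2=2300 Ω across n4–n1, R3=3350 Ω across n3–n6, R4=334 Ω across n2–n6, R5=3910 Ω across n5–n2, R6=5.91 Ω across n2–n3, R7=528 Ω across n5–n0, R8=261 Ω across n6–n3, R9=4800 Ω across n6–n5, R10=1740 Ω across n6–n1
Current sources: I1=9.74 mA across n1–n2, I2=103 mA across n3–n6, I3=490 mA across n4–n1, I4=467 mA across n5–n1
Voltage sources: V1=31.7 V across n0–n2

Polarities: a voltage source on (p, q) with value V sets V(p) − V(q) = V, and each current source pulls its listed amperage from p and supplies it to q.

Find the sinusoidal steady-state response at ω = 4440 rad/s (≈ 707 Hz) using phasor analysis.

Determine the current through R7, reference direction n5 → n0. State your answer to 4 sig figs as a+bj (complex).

-0.05664-0.002341j A

Apply KCL at each of the 6 non-ground nodes and solve the resulting linear system.
Node n1: branches {C1, L1, I1, R2, I3, I4, R10} → V_1 = -20.69+67.33j
Node n2: branches {I1, R4, R5, R6, C3, V1} → V_2 = -31.70+0.000j
Node n3: branches {R1, R3, I2, R6, R8} → V_3 = -31.48-0.4073j
Node n4: branches {L1, R2, C2, I3} → V_4 = -37.59-81.63j
Node n5: branches {C1, R1, L2, I4, R5, R7, R9} → V_5 = -29.91-1.236j
Node n6: branches {L2, R3, C2, I2, R4, R8, R9, R10, C3} → V_6 = -29.75-0.08580j
Source currents: i(V1)=-0.05664-0.002341j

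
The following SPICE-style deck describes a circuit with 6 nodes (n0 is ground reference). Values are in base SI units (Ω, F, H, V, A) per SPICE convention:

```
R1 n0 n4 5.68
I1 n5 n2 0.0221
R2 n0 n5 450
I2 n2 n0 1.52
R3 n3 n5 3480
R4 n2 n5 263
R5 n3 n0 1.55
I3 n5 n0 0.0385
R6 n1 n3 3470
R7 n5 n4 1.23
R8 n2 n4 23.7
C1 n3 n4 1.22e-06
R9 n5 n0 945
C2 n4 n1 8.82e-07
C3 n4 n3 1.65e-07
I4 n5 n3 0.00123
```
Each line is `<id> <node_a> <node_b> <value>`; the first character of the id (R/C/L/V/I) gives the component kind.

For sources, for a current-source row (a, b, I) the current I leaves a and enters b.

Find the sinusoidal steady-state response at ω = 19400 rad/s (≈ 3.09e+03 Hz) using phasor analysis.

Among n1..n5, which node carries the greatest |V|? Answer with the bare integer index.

MNA unknowns: 5 node voltages V₁..V_5
R1: Y=0.1761+0.000j on G[0,4]
I1: z[5]−=0.0221, z[2]+=0.0221
R2: Y=0.002222+0.000j on G[0,5]
I2: z[2]−=1.52, z[0]+=1.52
R3: Y=0.0002874+0.000j on G[3,5]
R4: Y=0.003802+0.000j on G[2,5]
R5: Y=0.6452+0.000j on G[3,0]
I3: z[5]−=0.0385, z[0]+=0.0385
R6: Y=0.0002882+0.000j on G[1,3]
R7: Y=0.8130+0.000j on G[5,4]
R8: Y=0.04219+0.000j on G[2,4]
C1: Y=0.000+0.02367j on G[3,4]
R9: Y=0.001058+0.000j on G[5,0]
C2: Y=0.000+0.01711j on G[4,1]
C3: Y=0.000+0.003201j on G[4,3]
I4: z[5]−=0.00123, z[3]+=0.00123
solve → V1=-8.452+1.106j, V2=-41.01+1.247j, V3=-0.07202-0.3466j, V4=-8.428+1.247j, V5=-8.618+1.242j

2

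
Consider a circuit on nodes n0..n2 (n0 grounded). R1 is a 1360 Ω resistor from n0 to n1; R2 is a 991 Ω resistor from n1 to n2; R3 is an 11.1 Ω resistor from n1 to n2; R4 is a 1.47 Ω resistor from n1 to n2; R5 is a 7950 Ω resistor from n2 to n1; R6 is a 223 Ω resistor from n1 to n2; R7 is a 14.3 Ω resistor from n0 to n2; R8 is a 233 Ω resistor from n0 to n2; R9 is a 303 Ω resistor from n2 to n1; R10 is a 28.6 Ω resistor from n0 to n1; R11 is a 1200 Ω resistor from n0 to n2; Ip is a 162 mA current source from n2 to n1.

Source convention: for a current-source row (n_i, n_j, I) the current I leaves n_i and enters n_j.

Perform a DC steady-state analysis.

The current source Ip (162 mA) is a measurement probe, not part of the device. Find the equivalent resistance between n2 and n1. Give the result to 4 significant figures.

Element admittances at DC:
  Y(R1) = 0.0007353 S between n0,n1
  Y(R2) = 0.001009 S between n1,n2
  Y(R3) = 0.09009 S between n1,n2
  Y(R4) = 0.6803 S between n1,n2
  Y(R5) = 0.0001258 S between n2,n1
  Y(R6) = 0.004484 S between n1,n2
  Y(R7) = 0.06993 S between n0,n2
  Y(R8) = 0.004292 S between n0,n2
  Y(R9) = 0.003300 S between n2,n1
  Y(R10) = 0.03497 S between n0,n1
  Y(R11) = 0.0008333 S between n0,n2
  Ip: injects 0.162 A into n1 (from n2)
Assemble and solve the 2×2 MNA system:
  V(n1)=0.1366  V(n2)=-0.06499

R_eq = 1.245 Ω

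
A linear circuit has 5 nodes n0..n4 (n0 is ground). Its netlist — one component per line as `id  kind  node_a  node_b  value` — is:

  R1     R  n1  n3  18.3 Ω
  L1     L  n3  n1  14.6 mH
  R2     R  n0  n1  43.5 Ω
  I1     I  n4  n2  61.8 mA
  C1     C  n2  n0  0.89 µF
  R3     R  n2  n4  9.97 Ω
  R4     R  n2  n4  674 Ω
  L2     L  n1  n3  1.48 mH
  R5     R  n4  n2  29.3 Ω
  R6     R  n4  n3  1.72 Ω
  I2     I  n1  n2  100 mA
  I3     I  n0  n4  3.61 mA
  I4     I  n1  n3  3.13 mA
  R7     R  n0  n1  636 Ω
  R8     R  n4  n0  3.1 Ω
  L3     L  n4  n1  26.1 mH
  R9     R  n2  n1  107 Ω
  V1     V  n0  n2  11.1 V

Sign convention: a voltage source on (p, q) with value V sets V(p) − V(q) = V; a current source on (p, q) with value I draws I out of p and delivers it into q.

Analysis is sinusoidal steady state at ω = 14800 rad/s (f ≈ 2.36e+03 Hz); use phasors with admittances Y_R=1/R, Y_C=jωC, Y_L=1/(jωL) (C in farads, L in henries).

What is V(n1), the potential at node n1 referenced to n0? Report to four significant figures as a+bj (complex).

Apply KCL at each of the 4 non-ground nodes and solve the resulting linear system.
Node n1: branches {R1, L1, R2, L2, I2, I4, R7, L3, R9} → V_1 = -4.325-0.3835j
Node n2: branches {I1, C1, R3, R4, R5, I2, R9, V1} → V_2 = -11.10+0.000j
Node n3: branches {R1, L1, L2, R6, I4} → V_3 = -3.638+0.04724j
Node n4: branches {I1, R3, R4, R5, R6, I3, R8, L3} → V_4 = -3.542+0.02836j
Source currents: i(V1)=-1.252-0.1465j

-4.325-0.3835j V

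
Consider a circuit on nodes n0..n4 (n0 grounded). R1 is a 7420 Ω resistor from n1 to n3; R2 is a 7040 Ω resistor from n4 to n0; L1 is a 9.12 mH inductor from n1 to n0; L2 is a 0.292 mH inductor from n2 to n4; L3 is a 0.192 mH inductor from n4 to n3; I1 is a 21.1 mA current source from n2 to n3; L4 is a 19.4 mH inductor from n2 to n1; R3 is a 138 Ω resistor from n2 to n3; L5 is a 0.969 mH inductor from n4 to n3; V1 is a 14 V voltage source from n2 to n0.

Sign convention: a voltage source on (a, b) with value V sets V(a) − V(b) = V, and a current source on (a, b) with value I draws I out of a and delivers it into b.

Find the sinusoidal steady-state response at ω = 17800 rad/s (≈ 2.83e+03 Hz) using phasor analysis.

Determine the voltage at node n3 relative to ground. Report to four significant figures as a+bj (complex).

Apply KCL at each of the 4 non-ground nodes and solve the resulting linear system.
Node n1: branches {R1, L1, L4} → V_1 = 4.477+0.1419j
Node n2: branches {L2, I1, L4, R3, V1} → V_2 = 14.00+0.000j
Node n3: branches {R1, L3, I1, R3, L5} → V_3 = 14.01+0.1487j
Node n4: branches {R2, L2, L3, L5} → V_4 = 14.01+0.09232j
Source currents: i(V1)=-0.002863+0.02756j

14.01+0.1487j V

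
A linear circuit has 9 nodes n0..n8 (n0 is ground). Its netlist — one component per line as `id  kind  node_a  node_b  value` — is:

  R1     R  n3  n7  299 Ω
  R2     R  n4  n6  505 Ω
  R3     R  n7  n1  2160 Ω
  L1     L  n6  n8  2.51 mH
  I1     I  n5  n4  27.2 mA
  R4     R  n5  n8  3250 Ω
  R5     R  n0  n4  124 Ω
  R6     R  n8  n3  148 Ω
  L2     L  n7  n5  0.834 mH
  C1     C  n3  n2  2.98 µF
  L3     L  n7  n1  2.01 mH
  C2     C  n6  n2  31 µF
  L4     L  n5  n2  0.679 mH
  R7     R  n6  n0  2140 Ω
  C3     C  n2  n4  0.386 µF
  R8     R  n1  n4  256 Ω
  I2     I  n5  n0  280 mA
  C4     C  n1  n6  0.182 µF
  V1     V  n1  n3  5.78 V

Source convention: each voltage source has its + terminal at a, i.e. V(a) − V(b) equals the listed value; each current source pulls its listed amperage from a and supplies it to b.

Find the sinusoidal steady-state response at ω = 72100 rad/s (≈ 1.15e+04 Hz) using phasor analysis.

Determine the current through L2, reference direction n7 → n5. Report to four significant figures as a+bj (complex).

Element admittances at ω=72100 rad/s:
  Y(R1) = 0.003344+0.000j S between n3,n7
  Y(R2) = 0.001980+0.000j S between n4,n6
  Y(R3) = 0.0004630+0.000j S between n7,n1
  Y(L1) = 0.000-0.005526j S between n6,n8
  I1: injects 0.0272 A into n4 (from n5)
  Y(R4) = 0.0003077+0.000j S between n5,n8
  Y(R5) = 0.008065+0.000j S between n0,n4
  Y(R6) = 0.006757+0.000j S between n8,n3
  Y(L2) = 0.000-0.01663j S between n7,n5
  Y(C1) = 0.000+0.2149j S between n3,n2
  Y(L3) = 0.000-0.006900j S between n7,n1
  Y(C2) = 0.000+2.235j S between n6,n2
  Y(L4) = 0.000-0.02043j S between n5,n2
  Y(R7) = 0.0004673+0.000j S between n6,n0
  Y(C3) = 0.000+0.02783j S between n2,n4
  Y(R8) = 0.003906+0.000j S between n1,n4
  I2: injects 0.28 A into n0 (from n5)
  Y(C4) = 0.000+0.01312j S between n1,n6
  V1: constraint V(n1)−V(n3) = 5.78
Assemble and solve the 9×9 MNA system:
  V(n1)=-29.90+10.38j  V(n2)=-35.15+10.08j  V(n3)=-35.68+10.38j  V(n4)=-32.68-0.5837j  V(n5)=-35.21-1.993j  V(n6)=-35.13+10.07j  V(n7)=-35.07+1.651j  V(n8)=-35.35+9.675j
  i(V1)=-0.06946-0.07988j

0.06060-0.002388j A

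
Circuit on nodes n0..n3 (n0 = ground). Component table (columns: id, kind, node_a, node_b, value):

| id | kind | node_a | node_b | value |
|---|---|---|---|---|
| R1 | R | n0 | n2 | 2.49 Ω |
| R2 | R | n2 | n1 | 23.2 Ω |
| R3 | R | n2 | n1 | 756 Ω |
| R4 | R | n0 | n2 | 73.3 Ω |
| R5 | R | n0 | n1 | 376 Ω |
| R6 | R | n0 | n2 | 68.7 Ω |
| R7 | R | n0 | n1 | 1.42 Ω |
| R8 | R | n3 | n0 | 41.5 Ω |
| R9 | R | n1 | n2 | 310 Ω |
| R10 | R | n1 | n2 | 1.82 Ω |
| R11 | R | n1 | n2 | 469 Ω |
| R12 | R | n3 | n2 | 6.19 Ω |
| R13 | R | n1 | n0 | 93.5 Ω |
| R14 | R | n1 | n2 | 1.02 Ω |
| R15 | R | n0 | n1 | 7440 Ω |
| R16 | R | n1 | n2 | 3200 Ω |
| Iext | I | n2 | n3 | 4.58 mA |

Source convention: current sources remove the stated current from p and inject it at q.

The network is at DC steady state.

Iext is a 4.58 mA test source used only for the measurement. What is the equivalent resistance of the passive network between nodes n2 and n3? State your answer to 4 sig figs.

Apply KCL at each of the 3 non-ground nodes and solve the resulting linear system.
Node n1: branches {R2, R3, R5, R7, R9, R10, R11, R13, R14, R15, R16} → V_1 = -0.0004329
Node n2: branches {R1, R2, R3, R4, R6, R9, R10, R11, R12, R14, R16, Iext} → V_2 = -0.0006295
Node n3: branches {R8, R12, Iext} → V_3 = 0.02412

R_eq = 5.404 Ω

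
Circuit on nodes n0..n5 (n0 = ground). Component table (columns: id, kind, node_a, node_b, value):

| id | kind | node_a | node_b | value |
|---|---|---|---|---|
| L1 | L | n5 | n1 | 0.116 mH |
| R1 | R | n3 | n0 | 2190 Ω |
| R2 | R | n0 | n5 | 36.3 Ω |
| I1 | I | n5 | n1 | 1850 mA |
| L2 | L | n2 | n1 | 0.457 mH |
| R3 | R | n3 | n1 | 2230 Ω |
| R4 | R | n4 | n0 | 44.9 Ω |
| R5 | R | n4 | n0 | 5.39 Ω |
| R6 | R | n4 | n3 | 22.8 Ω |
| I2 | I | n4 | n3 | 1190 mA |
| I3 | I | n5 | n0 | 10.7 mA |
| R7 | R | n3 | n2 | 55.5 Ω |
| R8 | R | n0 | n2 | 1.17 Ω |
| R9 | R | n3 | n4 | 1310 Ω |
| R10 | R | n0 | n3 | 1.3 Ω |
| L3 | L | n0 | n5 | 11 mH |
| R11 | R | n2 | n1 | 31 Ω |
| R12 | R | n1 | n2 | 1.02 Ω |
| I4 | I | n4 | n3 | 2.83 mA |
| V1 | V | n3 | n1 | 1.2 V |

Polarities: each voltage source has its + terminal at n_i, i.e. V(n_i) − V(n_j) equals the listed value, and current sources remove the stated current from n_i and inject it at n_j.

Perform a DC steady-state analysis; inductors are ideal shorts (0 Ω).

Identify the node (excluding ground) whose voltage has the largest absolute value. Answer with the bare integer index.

4

Apply KCL at each of the 5 non-ground nodes and solve the resulting linear system.
Node n1: branches {L1, I1, L2, R3, R11, R12, V1} → V_1 = 0.000
Node n2: branches {L2, R7, R8, R11, R12} → V_2 = 0.000
Node n3: branches {R1, R3, R6, I2, R7, R9, R10, I4, V1} → V_3 = 1.200
Node n4: branches {R4, R5, R6, I2, R9, I4} → V_4 = -4.513
Node n5: branches {L1, R2, I1, I3, L3} → V_5 = 0.000
Source currents: i(L1)=-1.864, i(L2)=0.02162, i(L3)=-0.003557, i(V1)=-0.007903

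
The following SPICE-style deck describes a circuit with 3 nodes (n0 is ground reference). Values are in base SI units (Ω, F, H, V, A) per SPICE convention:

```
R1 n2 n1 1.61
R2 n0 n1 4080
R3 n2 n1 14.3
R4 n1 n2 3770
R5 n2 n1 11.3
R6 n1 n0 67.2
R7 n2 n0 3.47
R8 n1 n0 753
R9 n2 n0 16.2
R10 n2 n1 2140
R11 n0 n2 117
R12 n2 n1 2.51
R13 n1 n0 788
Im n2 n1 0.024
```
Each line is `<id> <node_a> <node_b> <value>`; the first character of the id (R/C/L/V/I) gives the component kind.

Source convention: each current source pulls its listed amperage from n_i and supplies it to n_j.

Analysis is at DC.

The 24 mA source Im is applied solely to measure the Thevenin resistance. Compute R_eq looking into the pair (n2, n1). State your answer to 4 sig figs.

Element admittances at DC:
  Y(R1) = 0.6211 S between n2,n1
  Y(R2) = 0.0002451 S between n0,n1
  Y(R3) = 0.06993 S between n2,n1
  Y(R4) = 0.0002653 S between n1,n2
  Y(R5) = 0.08850 S between n2,n1
  Y(R6) = 0.01488 S between n1,n0
  Y(R7) = 0.2882 S between n2,n0
  Y(R8) = 0.001328 S between n1,n0
  Y(R9) = 0.06173 S between n2,n0
  Y(R10) = 0.0004673 S between n2,n1
  Y(R11) = 0.008547 S between n0,n2
  Y(R12) = 0.3984 S between n2,n1
  Y(R13) = 0.001269 S between n1,n0
  Im: injects 0.024 A into n1 (from n2)
Assemble and solve the 2×2 MNA system:
  V(n1)=0.01913  V(n2)=-0.0009458

R_eq = 0.8364 Ω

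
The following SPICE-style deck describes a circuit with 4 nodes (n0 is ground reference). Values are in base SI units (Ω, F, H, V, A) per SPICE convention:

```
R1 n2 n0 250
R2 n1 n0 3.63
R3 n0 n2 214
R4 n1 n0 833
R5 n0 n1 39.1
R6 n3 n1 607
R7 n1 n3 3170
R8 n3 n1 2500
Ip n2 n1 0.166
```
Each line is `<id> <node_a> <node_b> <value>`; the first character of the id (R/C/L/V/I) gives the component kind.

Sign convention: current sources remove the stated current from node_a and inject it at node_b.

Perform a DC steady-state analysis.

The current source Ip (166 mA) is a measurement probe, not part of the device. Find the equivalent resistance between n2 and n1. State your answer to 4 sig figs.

Apply KCL at each of the 3 non-ground nodes and solve the resulting linear system.
Node n1: branches {R2, R4, R5, R6, R7, R8, Ip} → V_1 = 0.5492
Node n2: branches {R1, R3, Ip} → V_2 = -19.14
Node n3: branches {R6, R7, R8} → V_3 = 0.5492

R_eq = 118.6 Ω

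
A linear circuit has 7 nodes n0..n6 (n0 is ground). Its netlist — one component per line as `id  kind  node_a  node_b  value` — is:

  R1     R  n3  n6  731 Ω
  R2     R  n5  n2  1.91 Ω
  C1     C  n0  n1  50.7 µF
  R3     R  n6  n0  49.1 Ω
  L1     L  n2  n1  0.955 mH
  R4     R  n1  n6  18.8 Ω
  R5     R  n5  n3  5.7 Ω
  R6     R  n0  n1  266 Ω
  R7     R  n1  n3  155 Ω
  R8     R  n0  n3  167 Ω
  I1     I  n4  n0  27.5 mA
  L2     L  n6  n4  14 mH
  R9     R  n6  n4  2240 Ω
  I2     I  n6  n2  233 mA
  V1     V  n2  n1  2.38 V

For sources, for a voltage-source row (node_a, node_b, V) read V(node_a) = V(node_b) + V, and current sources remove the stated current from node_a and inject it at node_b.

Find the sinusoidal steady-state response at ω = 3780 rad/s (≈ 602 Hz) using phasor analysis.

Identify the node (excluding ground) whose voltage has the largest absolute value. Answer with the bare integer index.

Element admittances at ω=3780 rad/s:
  Y(R1) = 0.001368+0.000j S between n3,n6
  Y(R2) = 0.5236+0.000j S between n5,n2
  Y(C1) = 0.000+0.1916j S between n0,n1
  Y(R3) = 0.02037+0.000j S between n6,n0
  Y(L1) = 0.000-0.2770j S between n2,n1
  Y(R4) = 0.05319+0.000j S between n1,n6
  Y(R5) = 0.1754+0.000j S between n5,n3
  Y(R6) = 0.003759+0.000j S between n0,n1
  Y(R7) = 0.006452+0.000j S between n1,n3
  Y(R8) = 0.005988+0.000j S between n0,n3
  I1: injects 0.0275 A into n0 (from n4)
  Y(L2) = 0.000-0.01890j S between n6,n4
  Y(R9) = 0.0004464+0.000j S between n6,n4
  I2: injects 0.233 A into n2 (from n6)
  V1: constraint V(n2)−V(n1) = 2.38
Assemble and solve the 7×7 MNA system:
  V(n1)=0.01942-0.1531j  V(n2)=2.399-0.1531j  V(n3)=2.140-0.1464j  V(n4)=-3.458-1.566j  V(n5)=2.334-0.1514j  V(n6)=-3.424-0.1114j
  i(V1)=0.1989+0.6602j

4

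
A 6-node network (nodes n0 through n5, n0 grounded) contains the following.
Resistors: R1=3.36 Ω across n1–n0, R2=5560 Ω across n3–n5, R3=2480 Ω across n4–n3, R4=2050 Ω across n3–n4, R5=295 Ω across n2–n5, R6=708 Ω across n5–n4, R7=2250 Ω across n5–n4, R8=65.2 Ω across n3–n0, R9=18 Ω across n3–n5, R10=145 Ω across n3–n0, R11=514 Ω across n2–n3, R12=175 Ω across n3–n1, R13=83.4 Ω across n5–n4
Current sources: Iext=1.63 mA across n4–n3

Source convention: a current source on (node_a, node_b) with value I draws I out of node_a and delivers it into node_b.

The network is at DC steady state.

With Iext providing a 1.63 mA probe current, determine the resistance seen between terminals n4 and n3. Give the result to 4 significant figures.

R_eq = 83.12 Ω

Apply KCL at each of the 5 non-ground nodes and solve the resulting linear system.
Node n1: branches {R1, R12} → V_1 = 0.000
Node n2: branches {R5, R11} → V_2 = -0.01683
Node n3: branches {R2, R3, R4, R8, R9, R10, R11, R12, Iext} → V_3 = 0.000
Node n4: branches {R3, R4, R6, R7, R13, Iext} → V_4 = -0.1355
Node n5: branches {R2, R5, R6, R7, R9, R13} → V_5 = -0.02649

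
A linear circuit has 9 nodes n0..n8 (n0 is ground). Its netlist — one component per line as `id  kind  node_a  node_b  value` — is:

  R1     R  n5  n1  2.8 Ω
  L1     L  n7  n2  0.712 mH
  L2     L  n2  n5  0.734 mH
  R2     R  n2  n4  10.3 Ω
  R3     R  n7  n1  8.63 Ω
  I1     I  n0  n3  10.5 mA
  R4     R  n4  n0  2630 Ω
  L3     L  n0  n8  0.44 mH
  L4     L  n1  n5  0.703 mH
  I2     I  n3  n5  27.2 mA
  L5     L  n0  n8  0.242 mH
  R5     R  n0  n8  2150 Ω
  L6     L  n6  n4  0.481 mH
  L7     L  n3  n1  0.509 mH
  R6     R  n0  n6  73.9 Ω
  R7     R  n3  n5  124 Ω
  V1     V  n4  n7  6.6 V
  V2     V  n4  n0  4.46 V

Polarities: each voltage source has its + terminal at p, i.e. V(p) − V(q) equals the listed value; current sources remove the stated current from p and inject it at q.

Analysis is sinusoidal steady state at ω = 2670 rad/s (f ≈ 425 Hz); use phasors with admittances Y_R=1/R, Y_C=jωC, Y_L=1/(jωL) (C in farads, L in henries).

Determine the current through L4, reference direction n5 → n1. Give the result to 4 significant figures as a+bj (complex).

Apply KCL at each of the 8 non-ground nodes and solve the resulting linear system.
Node n1: branches {R1, R3, L4, L7} → V_1 = -1.570+0.7552j
Node n2: branches {L1, L2, R2} → V_2 = -1.781+1.046j
Node n3: branches {I1, I2, L7, R7} → V_3 = -1.572+0.7321j
Node n4: branches {R2, R4, L6, V1, V2} → V_4 = 4.460+0.000j
Node n5: branches {R1, L2, L4, I2, R7} → V_5 = -1.609+0.9373j
Node n6: branches {L6, R6} → V_6 = 4.459-0.07748j
Node n7: branches {L1, R3, V1} → V_7 = -2.140+0.000j
Node n8: branches {L3, L5, R5} → V_8 = 0.000+0.000j
Source currents: i(V1)=-0.6164+0.1016j, i(V2)=-0.05153+0.001049j

0.09701+0.02082j A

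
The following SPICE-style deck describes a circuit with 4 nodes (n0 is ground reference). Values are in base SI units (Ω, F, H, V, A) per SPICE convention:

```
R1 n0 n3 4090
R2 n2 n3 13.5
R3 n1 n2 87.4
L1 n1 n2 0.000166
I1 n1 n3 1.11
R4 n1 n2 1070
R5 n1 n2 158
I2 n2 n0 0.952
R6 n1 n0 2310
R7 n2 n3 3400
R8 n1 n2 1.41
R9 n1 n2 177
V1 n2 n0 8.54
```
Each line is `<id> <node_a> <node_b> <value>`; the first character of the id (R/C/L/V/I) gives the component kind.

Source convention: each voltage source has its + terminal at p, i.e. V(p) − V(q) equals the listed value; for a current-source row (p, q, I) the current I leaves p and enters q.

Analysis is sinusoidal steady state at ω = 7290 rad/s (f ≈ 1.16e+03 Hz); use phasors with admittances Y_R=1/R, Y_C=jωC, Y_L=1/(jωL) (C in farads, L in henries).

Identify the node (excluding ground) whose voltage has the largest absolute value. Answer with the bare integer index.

Element admittances at ω=7290 rad/s:
  Y(R1) = 0.0002445+0.000j S between n0,n3
  Y(R2) = 0.07407+0.000j S between n2,n3
  Y(R3) = 0.01144+0.000j S between n1,n2
  Y(L1) = 0.000-0.8264j S between n1,n2
  I1: injects 1.11 A into n3 (from n1)
  Y(R4) = 0.0009346+0.000j S between n1,n2
  Y(R5) = 0.006329+0.000j S between n1,n2
  I2: injects 0.952 A into n0 (from n2)
  Y(R6) = 0.0004329+0.000j S between n1,n0
  Y(R7) = 0.0002941+0.000j S between n2,n3
  Y(R8) = 0.7092+0.000j S between n1,n2
  Y(R9) = 0.005650+0.000j S between n1,n2
  V1: constraint V(n2)−V(n0) = 8.54
Assemble and solve the 4×4 MNA system:
  V(n1)=7.871-0.7533j  V(n2)=8.540+0.000j  V(n3)=23.39+0.000j
  i(V1)=-0.9611+0.0003261j

3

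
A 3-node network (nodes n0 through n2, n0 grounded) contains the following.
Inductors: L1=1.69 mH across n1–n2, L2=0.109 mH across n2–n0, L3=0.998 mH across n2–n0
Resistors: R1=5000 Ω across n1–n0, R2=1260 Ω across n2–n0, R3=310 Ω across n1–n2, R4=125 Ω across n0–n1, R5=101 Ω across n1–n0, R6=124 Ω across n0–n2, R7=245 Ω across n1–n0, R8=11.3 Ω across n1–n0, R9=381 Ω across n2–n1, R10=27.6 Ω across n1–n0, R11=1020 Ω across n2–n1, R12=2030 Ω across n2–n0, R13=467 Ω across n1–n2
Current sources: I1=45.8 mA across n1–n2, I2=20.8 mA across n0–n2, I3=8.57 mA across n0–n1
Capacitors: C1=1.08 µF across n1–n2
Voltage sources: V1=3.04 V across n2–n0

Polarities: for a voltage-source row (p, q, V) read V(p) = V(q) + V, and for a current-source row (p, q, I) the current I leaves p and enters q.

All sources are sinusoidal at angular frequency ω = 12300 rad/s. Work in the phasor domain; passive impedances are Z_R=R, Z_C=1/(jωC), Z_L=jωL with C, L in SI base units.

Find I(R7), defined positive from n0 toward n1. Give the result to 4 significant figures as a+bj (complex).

-0.0003415+0.002696j A

Apply KCL at each of the 2 non-ground nodes and solve the resulting linear system.
Node n1: branches {L1, R1, I1, R3, R4, R5, C1, R7, R8, R9, R10, R11, I3, R13} → V_1 = 0.08367-0.6604j
Node n2: branches {L1, R2, I1, R3, C1, R6, R9, R11, I2, L2, R12, L3, R13, V1} → V_2 = 3.040+0.000j
Source currents: i(V1)=-0.01135+2.612j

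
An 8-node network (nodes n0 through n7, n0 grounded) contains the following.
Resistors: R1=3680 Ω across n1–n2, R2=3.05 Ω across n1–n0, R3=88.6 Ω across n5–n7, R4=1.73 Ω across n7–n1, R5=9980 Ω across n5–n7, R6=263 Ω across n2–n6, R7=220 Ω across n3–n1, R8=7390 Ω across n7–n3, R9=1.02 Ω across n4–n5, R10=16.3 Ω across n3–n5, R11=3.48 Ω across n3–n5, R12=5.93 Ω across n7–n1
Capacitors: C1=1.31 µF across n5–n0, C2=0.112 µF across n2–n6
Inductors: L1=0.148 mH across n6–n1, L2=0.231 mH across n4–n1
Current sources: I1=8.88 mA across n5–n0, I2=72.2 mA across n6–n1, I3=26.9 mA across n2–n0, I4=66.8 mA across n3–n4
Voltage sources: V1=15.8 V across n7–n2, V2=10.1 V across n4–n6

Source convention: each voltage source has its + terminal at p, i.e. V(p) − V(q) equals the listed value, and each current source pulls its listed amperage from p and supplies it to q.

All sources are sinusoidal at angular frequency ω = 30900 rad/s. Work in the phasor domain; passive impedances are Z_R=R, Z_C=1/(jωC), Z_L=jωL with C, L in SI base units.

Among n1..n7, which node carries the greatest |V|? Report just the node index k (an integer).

2

Apply KCL at each of the 7 non-ground nodes and solve the resulting linear system.
Node n1: branches {R1, R2, L1, R4, R7, I2, R12, L2} → V_1 = -0.3431-0.7809j
Node n2: branches {R1, R6, C2, I3, V1} → V_2 = -16.00-0.7453j
Node n3: branches {R7, R8, I4, R10, R11} → V_3 = 6.047-1.880j
Node n4: branches {I4, R9, L2, V2} → V_4 = 6.587-1.652j
Node n5: branches {R3, C1, R5, I1, R9, R10, R11} → V_5 = 6.325-1.895j
Node n6: branches {L1, R6, C2, I2, V2} → V_6 = -3.513-1.652j
Node n7: branches {R3, R4, R5, R8, R12, V1} → V_7 = -0.2049-0.7453j
Source currents: i(V1)=-0.02799-0.03977j, i(V2)=-0.06773+0.7330j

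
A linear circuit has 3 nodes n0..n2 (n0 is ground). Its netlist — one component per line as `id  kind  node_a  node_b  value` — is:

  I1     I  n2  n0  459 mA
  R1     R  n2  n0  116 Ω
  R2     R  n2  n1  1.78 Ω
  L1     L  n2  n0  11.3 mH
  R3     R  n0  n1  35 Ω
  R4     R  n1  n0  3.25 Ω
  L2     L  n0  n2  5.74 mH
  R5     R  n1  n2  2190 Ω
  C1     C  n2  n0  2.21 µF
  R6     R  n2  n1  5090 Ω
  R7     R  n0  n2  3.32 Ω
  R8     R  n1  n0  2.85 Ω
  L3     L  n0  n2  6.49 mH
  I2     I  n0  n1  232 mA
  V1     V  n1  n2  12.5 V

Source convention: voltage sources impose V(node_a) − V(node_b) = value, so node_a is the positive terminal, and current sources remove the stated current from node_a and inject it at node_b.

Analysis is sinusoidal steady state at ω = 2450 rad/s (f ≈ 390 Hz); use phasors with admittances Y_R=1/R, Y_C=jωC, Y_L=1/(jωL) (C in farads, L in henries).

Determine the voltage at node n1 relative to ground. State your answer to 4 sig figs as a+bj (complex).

3.892-1.422j V

MNA unknowns: 2 node voltages V₁..V_2 plus 1 source current (V1)
I1: z[2]−=0.459, z[0]+=0.459
R1: Y=0.008621+0.000j on G[2,0]
R2: Y=0.5618+0.000j on G[2,1]
L1: Y=0.000-0.03612j on G[2,0]
R3: Y=0.02857+0.000j on G[0,1]
R4: Y=0.3077+0.000j on G[1,0]
L2: Y=0.000-0.07111j on G[0,2]
R5: Y=0.0004566+0.000j on G[1,2]
C1: Y=0.000+0.005415j on G[2,0]
R6: Y=0.0001965+0.000j on G[2,1]
R7: Y=0.3012+0.000j on G[0,2]
R8: Y=0.3509+0.000j on G[1,0]
L3: Y=0.000-0.06289j on G[0,2]
I2: z[0]−=0.232, z[1]+=0.232
V1: row V1−V2=12.5, i_V1 at 1,2
solve → V1=3.892-1.422j, V2=-8.608-1.422j
aux → i_V1=-9.473+0.9772j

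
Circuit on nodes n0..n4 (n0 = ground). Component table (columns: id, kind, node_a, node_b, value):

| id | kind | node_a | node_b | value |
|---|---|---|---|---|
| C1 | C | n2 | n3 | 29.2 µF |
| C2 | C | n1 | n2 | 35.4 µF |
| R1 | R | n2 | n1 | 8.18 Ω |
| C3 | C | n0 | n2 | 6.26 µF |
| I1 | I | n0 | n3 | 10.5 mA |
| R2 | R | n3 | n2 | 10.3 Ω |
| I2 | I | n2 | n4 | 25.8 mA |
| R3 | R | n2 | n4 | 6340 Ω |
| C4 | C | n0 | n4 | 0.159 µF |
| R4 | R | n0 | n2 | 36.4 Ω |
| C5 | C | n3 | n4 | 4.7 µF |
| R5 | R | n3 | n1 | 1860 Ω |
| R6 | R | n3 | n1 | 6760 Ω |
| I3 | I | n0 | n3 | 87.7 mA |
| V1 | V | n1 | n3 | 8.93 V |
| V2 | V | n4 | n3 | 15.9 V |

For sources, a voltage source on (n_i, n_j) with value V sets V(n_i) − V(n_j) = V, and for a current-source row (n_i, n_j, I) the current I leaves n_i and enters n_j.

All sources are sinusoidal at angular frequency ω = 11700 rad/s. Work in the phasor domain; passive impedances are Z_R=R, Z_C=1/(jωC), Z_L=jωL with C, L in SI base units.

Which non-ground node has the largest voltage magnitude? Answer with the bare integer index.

4

Apply KCL at each of the 4 non-ground nodes and solve the resulting linear system.
Node n1: branches {C2, R1, R5, R6, V1} → V_1 = 4.227-1.369j
Node n2: branches {C1, C2, R1, C3, R2, I2, R3, R4} → V_2 = 0.1801-1.238j
Node n3: branches {C1, I1, R2, C5, R5, R6, I3, V1, V2} → V_3 = -4.703-1.369j
Node n4: branches {I2, R3, C4, C5, V2} → V_4 = 11.20-1.369j
Source currents: i(V1)=-0.5551-1.660j, i(V2)=0.02151-0.8952j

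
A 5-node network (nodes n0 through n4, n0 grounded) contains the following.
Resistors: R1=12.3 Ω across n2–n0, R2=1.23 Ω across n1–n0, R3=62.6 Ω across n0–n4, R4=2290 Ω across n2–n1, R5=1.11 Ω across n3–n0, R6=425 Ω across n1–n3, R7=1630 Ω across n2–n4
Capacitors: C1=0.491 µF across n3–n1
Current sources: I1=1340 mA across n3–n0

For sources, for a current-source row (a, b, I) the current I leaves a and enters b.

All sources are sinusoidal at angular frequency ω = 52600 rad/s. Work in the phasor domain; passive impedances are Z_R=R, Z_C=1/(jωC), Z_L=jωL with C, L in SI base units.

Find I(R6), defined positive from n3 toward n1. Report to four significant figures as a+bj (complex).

Element admittances at ω=52600 rad/s:
  Y(R1) = 0.08130+0.000j S between n2,n0
  Y(R2) = 0.8130+0.000j S between n1,n0
  Y(R3) = 0.01597+0.000j S between n0,n4
  Y(C1) = 0.000+0.02583j S between n3,n1
  Y(R4) = 0.0004367+0.000j S between n2,n1
  Y(R5) = 0.9009+0.000j S between n3,n0
  Y(R6) = 0.002353+0.000j S between n1,n3
  Y(R7) = 0.0006135+0.000j S between n2,n4
  I1: injects 1.34 A into n0 (from n3)
Assemble and solve the 4×4 MNA system:
  V(n1)=-0.007075-0.04654j  V(n2)=-3.753e-05-0.0002469j  V(n3)=-1.481+0.04202j  V(n4)=-1.388e-06-9.130e-06j

-0.003468+0.0002084j A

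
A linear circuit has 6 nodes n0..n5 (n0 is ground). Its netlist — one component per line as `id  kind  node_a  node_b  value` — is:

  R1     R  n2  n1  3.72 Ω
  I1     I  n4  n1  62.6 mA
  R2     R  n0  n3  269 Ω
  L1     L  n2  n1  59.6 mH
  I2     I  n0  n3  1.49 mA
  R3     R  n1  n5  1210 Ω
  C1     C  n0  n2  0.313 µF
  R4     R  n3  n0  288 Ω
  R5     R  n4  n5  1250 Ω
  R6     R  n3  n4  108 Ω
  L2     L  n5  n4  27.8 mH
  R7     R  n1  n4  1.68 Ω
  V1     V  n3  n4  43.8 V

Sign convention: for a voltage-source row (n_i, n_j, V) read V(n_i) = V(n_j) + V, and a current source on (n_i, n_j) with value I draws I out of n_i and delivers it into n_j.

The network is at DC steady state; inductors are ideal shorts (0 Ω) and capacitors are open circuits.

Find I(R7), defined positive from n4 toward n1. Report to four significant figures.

Apply KCL at each of the 5 non-ground nodes and solve the resulting linear system.
Node n1: branches {R1, I1, L1, R3, R7} → V_1 = -43.49
Node n2: branches {R1, L1, C1} → V_2 = -43.49
Node n3: branches {R2, I2, R4, R6, V1} → V_3 = 0.2072
Node n4: branches {I1, R5, R6, L2, R7, V1} → V_4 = -43.59
Node n5: branches {R3, R5, L2} → V_5 = -43.59
Source currents: i(L1)=0.000, i(L2)=8.680e-05, i(V1)=-0.4056

-0.06251 A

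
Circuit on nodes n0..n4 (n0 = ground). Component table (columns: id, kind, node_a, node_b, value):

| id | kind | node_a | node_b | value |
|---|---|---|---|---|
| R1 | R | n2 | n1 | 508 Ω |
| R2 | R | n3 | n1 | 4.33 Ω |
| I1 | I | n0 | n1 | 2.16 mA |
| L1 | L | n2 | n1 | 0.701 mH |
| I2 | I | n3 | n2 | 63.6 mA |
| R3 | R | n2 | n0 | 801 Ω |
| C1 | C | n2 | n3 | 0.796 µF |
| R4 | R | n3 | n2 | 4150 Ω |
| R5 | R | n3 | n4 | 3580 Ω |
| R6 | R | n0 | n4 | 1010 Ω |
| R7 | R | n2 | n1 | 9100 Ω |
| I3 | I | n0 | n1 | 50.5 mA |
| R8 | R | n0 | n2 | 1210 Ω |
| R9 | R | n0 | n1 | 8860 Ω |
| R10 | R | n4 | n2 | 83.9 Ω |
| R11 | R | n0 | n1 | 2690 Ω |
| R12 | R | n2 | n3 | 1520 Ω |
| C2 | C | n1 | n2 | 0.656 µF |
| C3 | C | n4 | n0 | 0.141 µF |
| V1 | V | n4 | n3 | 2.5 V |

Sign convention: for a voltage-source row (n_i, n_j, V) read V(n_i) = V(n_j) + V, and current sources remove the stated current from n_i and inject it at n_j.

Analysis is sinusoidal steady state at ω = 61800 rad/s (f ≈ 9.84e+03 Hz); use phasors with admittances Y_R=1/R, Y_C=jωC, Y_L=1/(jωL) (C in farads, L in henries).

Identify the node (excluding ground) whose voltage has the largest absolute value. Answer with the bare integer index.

2

Apply KCL at each of the 4 non-ground nodes and solve the resulting linear system.
Node n1: branches {R1, R2, I1, L1, R7, I3, R9, R11, C2} → V_1 = 0.3951-5.556j
Node n2: branches {R1, L1, I2, R3, C1, R4, R7, R8, R10, R12, C2} → V_2 = 0.6486-6.832j
Node n3: branches {R2, I2, C1, R4, R5, R12, V1} → V_3 = 0.06914-5.575j
Node n4: branches {R5, R6, R10, C3, V1} → V_4 = 2.569-5.575j
Source currents: i(V1)=-0.07471-0.03185j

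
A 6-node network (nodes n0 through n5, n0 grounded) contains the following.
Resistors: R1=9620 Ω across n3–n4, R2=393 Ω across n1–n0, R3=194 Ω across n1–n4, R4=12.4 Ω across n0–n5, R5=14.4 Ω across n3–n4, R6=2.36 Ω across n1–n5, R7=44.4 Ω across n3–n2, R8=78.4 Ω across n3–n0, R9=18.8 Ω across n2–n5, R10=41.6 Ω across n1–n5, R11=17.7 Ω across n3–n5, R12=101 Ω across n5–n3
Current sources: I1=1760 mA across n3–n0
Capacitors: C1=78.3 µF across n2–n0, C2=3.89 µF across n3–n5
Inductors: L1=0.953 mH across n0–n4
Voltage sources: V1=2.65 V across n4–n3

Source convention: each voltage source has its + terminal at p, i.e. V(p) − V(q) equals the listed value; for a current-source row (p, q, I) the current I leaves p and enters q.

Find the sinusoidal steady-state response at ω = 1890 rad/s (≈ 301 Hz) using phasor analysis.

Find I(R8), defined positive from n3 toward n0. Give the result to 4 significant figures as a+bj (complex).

Element admittances at ω=1890 rad/s:
  Y(R1) = 0.0001040+0.000j S between n3,n4
  Y(R2) = 0.002545+0.000j S between n1,n0
  Y(R3) = 0.005155+0.000j S between n1,n4
  Y(R4) = 0.08065+0.000j S between n0,n5
  I1: injects 1.76 A into n0 (from n3)
  Y(R5) = 0.06944+0.000j S between n3,n4
  Y(C1) = 0.000+0.1480j S between n2,n0
  Y(R6) = 0.4237+0.000j S between n1,n5
  Y(R7) = 0.02252+0.000j S between n3,n2
  Y(L1) = 0.000-0.5552j S between n0,n4
  Y(R8) = 0.01276+0.000j S between n3,n0
  Y(R9) = 0.05319+0.000j S between n2,n5
  Y(R10) = 0.02404+0.000j S between n1,n5
  Y(R11) = 0.05650+0.000j S between n3,n5
  Y(C2) = 0.000+0.007352j S between n3,n5
  Y(R12) = 0.009901+0.000j S between n5,n3
  V1: constraint V(n4)−V(n3) = 2.65
Assemble and solve the 6×6 MNA system:
  V(n1)=-1.173-0.9481j  V(n2)=-0.9700+0.4044j  V(n3)=-3.113-2.813j  V(n4)=-0.4629-2.813j  V(n5)=-1.188-0.9320j
  i(V1)=1.374-0.2474j

-0.03971-0.03588j A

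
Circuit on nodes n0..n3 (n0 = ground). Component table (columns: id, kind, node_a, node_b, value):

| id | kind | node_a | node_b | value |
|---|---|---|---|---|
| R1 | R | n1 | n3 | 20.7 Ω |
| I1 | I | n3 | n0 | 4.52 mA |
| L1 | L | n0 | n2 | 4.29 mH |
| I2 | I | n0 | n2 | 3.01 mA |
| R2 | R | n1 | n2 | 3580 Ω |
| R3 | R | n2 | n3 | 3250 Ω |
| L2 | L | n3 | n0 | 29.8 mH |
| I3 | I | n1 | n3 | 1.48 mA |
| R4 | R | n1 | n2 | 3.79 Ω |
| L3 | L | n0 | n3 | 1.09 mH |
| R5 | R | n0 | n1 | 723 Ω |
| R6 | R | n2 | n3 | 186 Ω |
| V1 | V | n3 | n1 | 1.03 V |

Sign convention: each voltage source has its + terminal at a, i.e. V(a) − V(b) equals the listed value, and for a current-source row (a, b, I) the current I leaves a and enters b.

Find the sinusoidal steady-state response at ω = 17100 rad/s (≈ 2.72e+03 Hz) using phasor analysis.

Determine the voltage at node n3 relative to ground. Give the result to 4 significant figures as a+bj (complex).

0.1960+0.002802j V

Apply KCL at each of the 3 non-ground nodes and solve the resulting linear system.
Node n1: branches {R1, R2, I3, R4, R5, V1} → V_1 = -0.8340+0.002802j
Node n2: branches {L1, I2, R2, R3, R4, R6} → V_2 = -0.7993-0.03758j
Node n3: branches {R1, I1, R3, L2, I3, L3, R6, V1} → V_3 = 0.1960+0.002802j
Source currents: i(V1)=-0.05861+0.01067j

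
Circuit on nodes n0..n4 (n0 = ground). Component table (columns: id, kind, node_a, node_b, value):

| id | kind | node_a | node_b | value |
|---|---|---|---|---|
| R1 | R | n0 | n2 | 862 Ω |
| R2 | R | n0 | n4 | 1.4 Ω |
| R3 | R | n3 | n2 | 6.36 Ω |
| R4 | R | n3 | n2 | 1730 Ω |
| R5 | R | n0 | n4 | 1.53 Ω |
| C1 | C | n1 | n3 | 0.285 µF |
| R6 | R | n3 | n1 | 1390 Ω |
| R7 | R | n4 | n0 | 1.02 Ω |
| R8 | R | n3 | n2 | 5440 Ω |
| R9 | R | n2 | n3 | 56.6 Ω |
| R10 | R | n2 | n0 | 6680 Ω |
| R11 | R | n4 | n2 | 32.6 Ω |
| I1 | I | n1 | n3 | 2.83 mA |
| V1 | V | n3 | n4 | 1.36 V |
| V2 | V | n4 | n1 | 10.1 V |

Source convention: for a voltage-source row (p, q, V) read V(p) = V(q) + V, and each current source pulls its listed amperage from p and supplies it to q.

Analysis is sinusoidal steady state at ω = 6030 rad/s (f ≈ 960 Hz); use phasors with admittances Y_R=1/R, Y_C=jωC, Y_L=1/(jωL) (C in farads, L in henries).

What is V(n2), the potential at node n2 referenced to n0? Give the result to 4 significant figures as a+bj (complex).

Element admittances at ω=6030 rad/s:
  Y(R1) = 0.001160+0.000j S between n0,n2
  Y(R2) = 0.7143+0.000j S between n0,n4
  Y(R3) = 0.1572+0.000j S between n3,n2
  Y(R4) = 0.0005780+0.000j S between n3,n2
  Y(R5) = 0.6536+0.000j S between n0,n4
  Y(C1) = 0.000+0.001719j S between n1,n3
  Y(R6) = 0.0007194+0.000j S between n3,n1
  Y(R7) = 0.9804+0.000j S between n4,n0
  Y(R8) = 0.0001838+0.000j S between n3,n2
  Y(R9) = 0.01767+0.000j S between n2,n3
  Y(R10) = 0.0001497+0.000j S between n2,n0
  Y(R11) = 0.03067+0.000j S between n4,n2
  I1: injects 0.00283 A into n3 (from n1)
  V1: constraint V(n3)−V(n4) = 1.36
  V2: constraint V(n4)−V(n1) = 10.1
Assemble and solve the 6×6 MNA system:
  V(n1)=-10.10+0.000j  V(n2)=1.150+0.000j  V(n3)=1.359+0.000j  V(n4)=-0.0006414+0.000j
  i(V1)=-0.04221-0.01969j  i(V2)=-0.005415-0.01969j

1.150+0.000j V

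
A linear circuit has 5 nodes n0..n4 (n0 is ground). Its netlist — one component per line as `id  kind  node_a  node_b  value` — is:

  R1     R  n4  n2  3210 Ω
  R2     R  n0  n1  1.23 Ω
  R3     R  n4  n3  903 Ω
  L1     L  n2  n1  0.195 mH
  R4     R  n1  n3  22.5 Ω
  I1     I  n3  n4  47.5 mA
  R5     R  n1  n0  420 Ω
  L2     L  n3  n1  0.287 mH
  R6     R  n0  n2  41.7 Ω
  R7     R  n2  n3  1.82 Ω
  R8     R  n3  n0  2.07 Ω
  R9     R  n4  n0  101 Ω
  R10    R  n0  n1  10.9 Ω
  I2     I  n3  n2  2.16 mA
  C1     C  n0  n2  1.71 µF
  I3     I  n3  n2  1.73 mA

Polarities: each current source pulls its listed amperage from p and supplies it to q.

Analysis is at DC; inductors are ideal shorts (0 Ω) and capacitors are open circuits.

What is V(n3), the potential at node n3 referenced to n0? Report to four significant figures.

-0.02935 V

MNA unknowns: 4 node voltages V₁..V_4 plus 2 source currents (L1, L2)
R1: Y=0.0003115 on G[4,2]
R2: Y=0.8130 on G[0,1]
R3: Y=0.001107 on G[4,3]
L1: row V2−V1=0, i_L1 at 2,1
R4: Y=0.04444 on G[1,3]
I1: z[3]−=0.0475, z[4]+=0.0475
R5: Y=0.002381 on G[1,0]
L2: row V3−V1=0, i_L2 at 3,1
R6: Y=0.02398 on G[0,2]
R7: Y=0.5495 on G[2,3]
R8: Y=0.4831 on G[3,0]
R9: Y=0.009901 on G[4,0]
R10: Y=0.09174 on G[0,1]
I2: z[3]−=0.00216, z[2]+=0.00216
C1: Y=0.000 on G[0,2]
I3: z[3]−=0.00173, z[2]+=0.00173
solve → V1=-0.02935, V2=-0.02935, V3=-0.02935, V4=4.192
aux → i_L1=0.005909, i_L2=-0.03254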